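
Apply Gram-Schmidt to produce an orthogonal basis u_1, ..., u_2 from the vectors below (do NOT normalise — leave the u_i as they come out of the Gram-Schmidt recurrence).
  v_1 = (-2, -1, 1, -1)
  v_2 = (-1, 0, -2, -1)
Orthogonal basis:
  u_1 = (-2, -1, 1, -1)
  u_2 = (-5/7, 1/7, -15/7, -6/7)

Apply the Gram-Schmidt recurrence
  u_1 = v_1
  u_i = v_i − Σ_{j<i} ((v_i · u_j) / (u_j · u_j)) · u_j.

Step by step this gives:
  u_1 = (-2, -1, 1, -1)
  u_2 = (-5/7, 1/7, -15/7, -6/7)

Orthogonality check:
  u_2 · u_1 = 0 (should be 0)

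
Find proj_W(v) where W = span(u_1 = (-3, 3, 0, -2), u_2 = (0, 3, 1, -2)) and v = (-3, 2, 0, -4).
proj_W(v) = (-420/139, 447/139, 9/139, -298/139)

Set up U = [u_1 | ... | u_2] ∈ R^(4×2). The projector onto W = col(U) is P = U (U^T U)^(-1) U^T.
Compute U^T U =
  [22, 13]
  [13, 14],
and U^T v = (23, 14).
Solve U^T U · c = U^T v for the coefficients: c = (140/139, 9/139). The projection is proj_W(v) = U c.
Check: (v - proj_W(v)) · u_1 = 0  (should be 0).
Check: (v - proj_W(v)) · u_2 = 0  (should be 0).
Result: proj_W(v) = (-420/139, 447/139, 9/139, -298/139).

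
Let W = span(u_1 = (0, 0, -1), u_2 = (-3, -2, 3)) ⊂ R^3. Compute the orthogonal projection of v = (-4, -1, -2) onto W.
proj_W(v) = (-42/13, -28/13, -2)

Set up U = [u_1 | ... | u_2] ∈ R^(3×2). The projector onto W = col(U) is P = U (U^T U)^(-1) U^T.
Compute U^T U =
  [1, -3]
  [-3, 22],
and U^T v = (2, 8).
Solve U^T U · c = U^T v for the coefficients: c = (68/13, 14/13). The projection is proj_W(v) = U c.
Check: (v - proj_W(v)) · u_1 = 0  (should be 0).
Check: (v - proj_W(v)) · u_2 = 0  (should be 0).
Result: proj_W(v) = (-42/13, -28/13, -2).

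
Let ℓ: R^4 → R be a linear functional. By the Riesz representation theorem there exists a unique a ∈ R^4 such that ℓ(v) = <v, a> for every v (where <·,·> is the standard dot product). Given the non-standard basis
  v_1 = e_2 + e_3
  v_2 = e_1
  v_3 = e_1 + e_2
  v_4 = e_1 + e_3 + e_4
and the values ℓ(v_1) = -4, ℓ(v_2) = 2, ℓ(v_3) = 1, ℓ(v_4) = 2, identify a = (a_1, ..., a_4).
a = (2, -1, -3, 3)

Write a = (a_1, ..., a_4) in the standard basis. For each basis vector v_i, ℓ(v_i) = <v_i, a> is a linear equation in the a_j's. Collect the n equations into a matrix system V a = ℓ, where row i of V is v_i (expressed in the standard basis). Since V is invertible (lower-triangular with 1s on the diagonal, up to permutation), solve by back-substitution:
  V =
[[0, 1, 1, 0],
 [1, 0, 0, 0],
 [1, 1, 0, 0],
 [1, 0, 1, 1]]
  V a = (-4, 2, 1, 2)
Solving gives a = (2, -1, -3, 3).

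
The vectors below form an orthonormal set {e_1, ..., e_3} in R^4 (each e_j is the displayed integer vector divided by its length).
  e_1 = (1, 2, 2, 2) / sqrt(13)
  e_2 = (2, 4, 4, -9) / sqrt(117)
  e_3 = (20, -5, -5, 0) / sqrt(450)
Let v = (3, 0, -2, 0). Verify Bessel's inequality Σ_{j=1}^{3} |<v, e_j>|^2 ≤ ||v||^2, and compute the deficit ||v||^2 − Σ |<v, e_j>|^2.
Σ |<v, e_j>|^2 = 11; ||v||^2 = 13; deficit = 2

Write each e_j = u_j / sqrt(<u_j, u_j>) where u_j is the displayed integer vector. Then <v, e_j> = <v, u_j> / sqrt(<u_j, u_j>), so |<v, e_j>|^2 = <v, u_j>^2 / <u_j, u_j>.
Coefficients: <v, e_1> = -1/sqrt(13), <v, e_2> = -2/sqrt(117), <v, e_3> = 70/sqrt(450).
Square and sum: Σ |<v, e_j>|^2 = 11.
Compute ||v||^2 = v·v = 13.
Deficit = 13 − 11 = 2 ≥ 0, confirming Bessel's inequality. (The deficit equals ||v − Σ <v,e_j> e_j||^2, the squared distance from v to span{e_j}.)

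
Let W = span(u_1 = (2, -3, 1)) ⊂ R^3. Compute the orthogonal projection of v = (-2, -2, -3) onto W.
proj_W(v) = (-1/7, 3/14, -1/14)

Set up U = [u_1 | ... | u_1] ∈ R^(3×1). The projector onto W = col(U) is P = U (U^T U)^(-1) U^T.
Compute U^T U =
  [14],
and U^T v = (-1).
Solve U^T U · c = U^T v for the coefficients: c = (-1/14). The projection is proj_W(v) = U c.
Check: (v - proj_W(v)) · u_1 = 0  (should be 0).
Result: proj_W(v) = (-1/7, 3/14, -1/14).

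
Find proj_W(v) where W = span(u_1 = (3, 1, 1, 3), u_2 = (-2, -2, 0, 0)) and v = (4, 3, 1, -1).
proj_W(v) = (41/12, 43/12, -1/12, -1/4)

Set up U = [u_1 | ... | u_2] ∈ R^(4×2). The projector onto W = col(U) is P = U (U^T U)^(-1) U^T.
Compute U^T U =
  [20, -8]
  [-8, 8],
and U^T v = (13, -14).
Solve U^T U · c = U^T v for the coefficients: c = (-1/12, -11/6). The projection is proj_W(v) = U c.
Check: (v - proj_W(v)) · u_1 = 0  (should be 0).
Check: (v - proj_W(v)) · u_2 = 0  (should be 0).
Result: proj_W(v) = (41/12, 43/12, -1/12, -1/4).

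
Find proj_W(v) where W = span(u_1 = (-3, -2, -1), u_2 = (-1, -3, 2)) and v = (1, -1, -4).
proj_W(v) = (-1, 1, -2)

Set up U = [u_1 | ... | u_2] ∈ R^(3×2). The projector onto W = col(U) is P = U (U^T U)^(-1) U^T.
Compute U^T U =
  [14, 7]
  [7, 14],
and U^T v = (3, -6).
Solve U^T U · c = U^T v for the coefficients: c = (4/7, -5/7). The projection is proj_W(v) = U c.
Check: (v - proj_W(v)) · u_1 = 0  (should be 0).
Check: (v - proj_W(v)) · u_2 = 0  (should be 0).
Result: proj_W(v) = (-1, 1, -2).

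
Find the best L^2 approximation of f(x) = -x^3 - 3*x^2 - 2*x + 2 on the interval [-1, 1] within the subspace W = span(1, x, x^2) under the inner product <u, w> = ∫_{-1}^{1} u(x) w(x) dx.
g(x) = -3*x^2 - 13*x/5 + 2

The best approximation g ∈ W is the orthogonal projection of f onto W. Writing g = a_0 + a_1 x + a_2 x^2, the coefficients solve the normal equations G · a = b where
  G_{ij} = <φ_i, φ_j> and b_i = <f, φ_i>, with φ_0 = 1, φ_1 = x, φ_2 = x^2.
G =
  [2, 0, 2/3]
  [0, 2/3, 0]
  [2/3, 0, 2/5],
b = (2, -26/15, 2/15).
Solving gives a_0 = 2, a_1 = -13/5, a_2 = -3, so
  g(x) = -3*x^2 - 13*x/5 + 2.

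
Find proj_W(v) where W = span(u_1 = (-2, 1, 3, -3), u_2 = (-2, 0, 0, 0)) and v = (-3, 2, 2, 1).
proj_W(v) = (-3, 5/19, 15/19, -15/19)

Set up U = [u_1 | ... | u_2] ∈ R^(4×2). The projector onto W = col(U) is P = U (U^T U)^(-1) U^T.
Compute U^T U =
  [23, 4]
  [4, 4],
and U^T v = (11, 6).
Solve U^T U · c = U^T v for the coefficients: c = (5/19, 47/38). The projection is proj_W(v) = U c.
Check: (v - proj_W(v)) · u_1 = 0  (should be 0).
Check: (v - proj_W(v)) · u_2 = 0  (should be 0).
Result: proj_W(v) = (-3, 5/19, 15/19, -15/19).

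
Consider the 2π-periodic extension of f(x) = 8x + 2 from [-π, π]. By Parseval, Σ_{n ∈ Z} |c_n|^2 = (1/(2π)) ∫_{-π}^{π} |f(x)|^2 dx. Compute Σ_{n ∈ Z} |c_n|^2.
Σ |c_n|^2 = 64π^2/3 + 4

Expand and integrate term by term over [-π, π]:
  ∫ (8x)^2 dx = 64·(2π^3/3); ∫ 2·8·(2)·x dx = 0 (odd integrand); ∫ 2^2 dx = 4·2π.
So (1/(2π)) ∫_{-π}^{π} (8x + 2)^2 dx = 64π^2/3 + 4 = 64π^2/3 + 4.
Parseval ⇒ Σ |c_n|^2 = 64π^2/3 + 4.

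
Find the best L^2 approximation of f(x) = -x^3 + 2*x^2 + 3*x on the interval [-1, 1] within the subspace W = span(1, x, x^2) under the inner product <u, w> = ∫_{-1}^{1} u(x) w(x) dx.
g(x) = 2*x^2 + 12*x/5

The best approximation g ∈ W is the orthogonal projection of f onto W. Writing g = a_0 + a_1 x + a_2 x^2, the coefficients solve the normal equations G · a = b where
  G_{ij} = <φ_i, φ_j> and b_i = <f, φ_i>, with φ_0 = 1, φ_1 = x, φ_2 = x^2.
G =
  [2, 0, 2/3]
  [0, 2/3, 0]
  [2/3, 0, 2/5],
b = (4/3, 8/5, 4/5).
Solving gives a_0 = 0, a_1 = 12/5, a_2 = 2, so
  g(x) = 2*x^2 + 12*x/5.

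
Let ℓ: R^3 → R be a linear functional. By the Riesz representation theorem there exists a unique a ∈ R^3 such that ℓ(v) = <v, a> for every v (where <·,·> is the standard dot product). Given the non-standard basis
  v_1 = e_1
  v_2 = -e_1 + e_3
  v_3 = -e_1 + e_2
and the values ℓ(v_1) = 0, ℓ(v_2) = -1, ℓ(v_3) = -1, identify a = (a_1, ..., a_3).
a = (0, -1, -1)

Write a = (a_1, ..., a_3) in the standard basis. For each basis vector v_i, ℓ(v_i) = <v_i, a> is a linear equation in the a_j's. Collect the n equations into a matrix system V a = ℓ, where row i of V is v_i (expressed in the standard basis). Since V is invertible (lower-triangular with 1s on the diagonal, up to permutation), solve by back-substitution:
  V =
[[1, 0, 0],
 [-1, 0, 1],
 [-1, 1, 0]]
  V a = (0, -1, -1)
Solving gives a = (0, -1, -1).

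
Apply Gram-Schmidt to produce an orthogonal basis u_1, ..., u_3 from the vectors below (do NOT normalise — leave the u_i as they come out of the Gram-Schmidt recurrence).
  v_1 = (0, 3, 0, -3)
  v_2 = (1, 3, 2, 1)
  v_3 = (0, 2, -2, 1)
Orthogonal basis:
  u_1 = (0, 3, 0, -3)
  u_2 = (1, 2, 2, 2)
  u_3 = (-2/13, 31/26, -30/13, 31/26)

Apply the Gram-Schmidt recurrence
  u_1 = v_1
  u_i = v_i − Σ_{j<i} ((v_i · u_j) / (u_j · u_j)) · u_j.

Step by step this gives:
  u_1 = (0, 3, 0, -3)
  u_2 = (1, 2, 2, 2)
  u_3 = (-2/13, 31/26, -30/13, 31/26)

Orthogonality check:
  u_2 · u_1 = 0 (should be 0)
  u_3 · u_1 = 0 (should be 0)
  u_3 · u_2 = 0 (should be 0)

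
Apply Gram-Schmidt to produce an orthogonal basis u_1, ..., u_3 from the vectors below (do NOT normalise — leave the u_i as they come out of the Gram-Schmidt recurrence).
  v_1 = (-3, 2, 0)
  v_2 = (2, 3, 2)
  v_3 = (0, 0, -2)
Orthogonal basis:
  u_1 = (-3, 2, 0)
  u_2 = (2, 3, 2)
  u_3 = (8/17, 12/17, -26/17)

Apply the Gram-Schmidt recurrence
  u_1 = v_1
  u_i = v_i − Σ_{j<i} ((v_i · u_j) / (u_j · u_j)) · u_j.

Step by step this gives:
  u_1 = (-3, 2, 0)
  u_2 = (2, 3, 2)
  u_3 = (8/17, 12/17, -26/17)

Orthogonality check:
  u_2 · u_1 = 0 (should be 0)
  u_3 · u_1 = 0 (should be 0)
  u_3 · u_2 = 0 (should be 0)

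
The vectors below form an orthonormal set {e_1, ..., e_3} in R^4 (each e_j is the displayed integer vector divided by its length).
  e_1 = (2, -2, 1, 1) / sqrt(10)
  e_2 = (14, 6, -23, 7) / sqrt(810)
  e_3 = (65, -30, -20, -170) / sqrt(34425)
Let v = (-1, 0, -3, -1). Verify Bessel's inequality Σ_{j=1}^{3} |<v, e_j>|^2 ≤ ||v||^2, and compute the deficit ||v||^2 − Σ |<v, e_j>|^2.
Σ |<v, e_j>|^2 = 123/17; ||v||^2 = 11; deficit = 64/17

Write each e_j = u_j / sqrt(<u_j, u_j>) where u_j is the displayed integer vector. Then <v, e_j> = <v, u_j> / sqrt(<u_j, u_j>), so |<v, e_j>|^2 = <v, u_j>^2 / <u_j, u_j>.
Coefficients: <v, e_1> = -6/sqrt(10), <v, e_2> = 48/sqrt(810), <v, e_3> = 165/sqrt(34425).
Square and sum: Σ |<v, e_j>|^2 = 123/17.
Compute ||v||^2 = v·v = 11.
Deficit = 11 − 123/17 = 64/17 ≥ 0, confirming Bessel's inequality. (The deficit equals ||v − Σ <v,e_j> e_j||^2, the squared distance from v to span{e_j}.)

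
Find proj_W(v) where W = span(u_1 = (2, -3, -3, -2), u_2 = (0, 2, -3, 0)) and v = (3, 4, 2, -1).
proj_W(v) = (-272/329, 572/329, 162/329, 272/329)

Set up U = [u_1 | ... | u_2] ∈ R^(4×2). The projector onto W = col(U) is P = U (U^T U)^(-1) U^T.
Compute U^T U =
  [26, 3]
  [3, 13],
and U^T v = (-10, 2).
Solve U^T U · c = U^T v for the coefficients: c = (-136/329, 82/329). The projection is proj_W(v) = U c.
Check: (v - proj_W(v)) · u_1 = 0  (should be 0).
Check: (v - proj_W(v)) · u_2 = 0  (should be 0).
Result: proj_W(v) = (-272/329, 572/329, 162/329, 272/329).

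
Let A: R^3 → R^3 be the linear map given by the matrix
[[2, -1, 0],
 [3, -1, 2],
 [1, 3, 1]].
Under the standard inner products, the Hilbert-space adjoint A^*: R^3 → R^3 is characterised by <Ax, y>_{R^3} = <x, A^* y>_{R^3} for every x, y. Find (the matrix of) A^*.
A^* = A^T =
[[2, 3, 1],
 [-1, -1, 3],
 [0, 2, 1]]

For real matrices with standard dot products, the defining identity <Ax, y> = <x, A^* y> gives (Ax)^T y = x^T (A^*) y, i.e. x^T A^T y = x^T (A^*) y. Since this holds for all x, y, we must have A^* = A^T. Therefore
A^* =
[[2, 3, 1],
 [-1, -1, 3],
 [0, 2, 1]].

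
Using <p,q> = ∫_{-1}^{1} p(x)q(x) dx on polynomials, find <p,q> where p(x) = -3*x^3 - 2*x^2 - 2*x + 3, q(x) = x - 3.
<p,q> = -248/15

Expand the product: p(x)·q(x) = -3*x^4 + 7*x^3 + 4*x^2 + 9*x - 9.
∫_{-1}^{1} of each monomial x^k gives [2/(k+1) if k even, 0 if k odd]. Integrating term-by-term (or equivalently evaluating the antiderivative F(x) = -3*x^5/5 + 7*x^4/4 + 4*x^3/3 + 9*x^2/2 - 9*x at the endpoints):
  F(1) − F(−1) = -121/60 − (871/60) = -248/15.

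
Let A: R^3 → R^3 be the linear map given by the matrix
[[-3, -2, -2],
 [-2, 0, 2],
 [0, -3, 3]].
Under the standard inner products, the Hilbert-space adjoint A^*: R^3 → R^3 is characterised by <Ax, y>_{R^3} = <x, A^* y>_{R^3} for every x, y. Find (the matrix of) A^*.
A^* = A^T =
[[-3, -2, 0],
 [-2, 0, -3],
 [-2, 2, 3]]

For real matrices with standard dot products, the defining identity <Ax, y> = <x, A^* y> gives (Ax)^T y = x^T (A^*) y, i.e. x^T A^T y = x^T (A^*) y. Since this holds for all x, y, we must have A^* = A^T. Therefore
A^* =
[[-3, -2, 0],
 [-2, 0, -3],
 [-2, 2, 3]].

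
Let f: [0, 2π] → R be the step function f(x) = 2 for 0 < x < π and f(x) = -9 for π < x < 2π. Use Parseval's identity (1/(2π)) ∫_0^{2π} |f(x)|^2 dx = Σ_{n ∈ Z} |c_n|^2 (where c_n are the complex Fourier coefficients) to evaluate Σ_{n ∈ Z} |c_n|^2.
Σ |c_n|^2 = 85/2

Parseval equates the L^2 energy of f (normalised by 1/(2π)) with the ℓ^2 sum of its Fourier coefficients: (1/(2π)) ∫_0^{2π} |f|^2 = Σ |c_n|^2.
Compute the left side: (1/(2π)) [∫_0^π 2^2 dx + ∫_π^{2π} (-9)^2 dx] = (1/(2π)) · (4π + 81π) = (4 + 81)/2 = 85/2.
So Σ_{n ∈ Z} |c_n|^2 = 85/2.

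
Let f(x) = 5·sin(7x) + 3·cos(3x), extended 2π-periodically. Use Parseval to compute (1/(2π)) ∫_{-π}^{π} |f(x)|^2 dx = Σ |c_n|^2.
Σ |c_n|^2 = 17

Expand |f|^2 and use orthogonality of {sin(nx), cos(mx)} on [-π, π]:
  ∫_{-π}^{π} sin(nx)^2 dx = π, ∫ cos(mx)^2 dx = π, and cross terms integrate to 0.
So ∫_{-π}^{π} f(x)^2 dx = 5^2 · π + 3^2 · π = (25 + 9)π.
Divide by 2π: (25 + 9)/2 = 17.
By Parseval, this equals Σ |c_n|^2.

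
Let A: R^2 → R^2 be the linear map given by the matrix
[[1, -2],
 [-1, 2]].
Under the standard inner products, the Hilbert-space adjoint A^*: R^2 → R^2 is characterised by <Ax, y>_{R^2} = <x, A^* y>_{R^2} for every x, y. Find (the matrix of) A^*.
A^* = A^T =
[[1, -1],
 [-2, 2]]

For real matrices with standard dot products, the defining identity <Ax, y> = <x, A^* y> gives (Ax)^T y = x^T (A^*) y, i.e. x^T A^T y = x^T (A^*) y. Since this holds for all x, y, we must have A^* = A^T. Therefore
A^* =
[[1, -1],
 [-2, 2]].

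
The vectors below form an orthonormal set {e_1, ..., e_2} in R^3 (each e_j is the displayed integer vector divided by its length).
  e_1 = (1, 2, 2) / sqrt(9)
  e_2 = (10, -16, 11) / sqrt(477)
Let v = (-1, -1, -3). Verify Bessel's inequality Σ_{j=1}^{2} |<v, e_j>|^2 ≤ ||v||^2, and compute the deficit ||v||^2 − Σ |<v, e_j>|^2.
Σ |<v, e_j>|^2 = 558/53; ||v||^2 = 11; deficit = 25/53

Write each e_j = u_j / sqrt(<u_j, u_j>) where u_j is the displayed integer vector. Then <v, e_j> = <v, u_j> / sqrt(<u_j, u_j>), so |<v, e_j>|^2 = <v, u_j>^2 / <u_j, u_j>.
Coefficients: <v, e_1> = -9/sqrt(9), <v, e_2> = -27/sqrt(477).
Square and sum: Σ |<v, e_j>|^2 = 558/53.
Compute ||v||^2 = v·v = 11.
Deficit = 11 − 558/53 = 25/53 ≥ 0, confirming Bessel's inequality. (The deficit equals ||v − Σ <v,e_j> e_j||^2, the squared distance from v to span{e_j}.)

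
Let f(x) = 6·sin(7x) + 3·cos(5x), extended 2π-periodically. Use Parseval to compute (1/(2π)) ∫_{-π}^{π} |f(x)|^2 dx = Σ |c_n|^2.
Σ |c_n|^2 = 45/2

Expand |f|^2 and use orthogonality of {sin(nx), cos(mx)} on [-π, π]:
  ∫_{-π}^{π} sin(nx)^2 dx = π, ∫ cos(mx)^2 dx = π, and cross terms integrate to 0.
So ∫_{-π}^{π} f(x)^2 dx = 6^2 · π + 3^2 · π = (36 + 9)π.
Divide by 2π: (36 + 9)/2 = 45/2.
By Parseval, this equals Σ |c_n|^2.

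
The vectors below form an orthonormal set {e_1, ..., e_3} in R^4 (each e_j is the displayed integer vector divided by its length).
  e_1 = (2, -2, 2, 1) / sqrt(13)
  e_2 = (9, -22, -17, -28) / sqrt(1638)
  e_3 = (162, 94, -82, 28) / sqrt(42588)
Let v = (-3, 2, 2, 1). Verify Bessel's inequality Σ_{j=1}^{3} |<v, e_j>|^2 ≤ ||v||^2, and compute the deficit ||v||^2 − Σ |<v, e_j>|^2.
Σ |<v, e_j>|^2 = 5795/338; ||v||^2 = 18; deficit = 289/338

Write each e_j = u_j / sqrt(<u_j, u_j>) where u_j is the displayed integer vector. Then <v, e_j> = <v, u_j> / sqrt(<u_j, u_j>), so |<v, e_j>|^2 = <v, u_j>^2 / <u_j, u_j>.
Coefficients: <v, e_1> = -5/sqrt(13), <v, e_2> = -133/sqrt(1638), <v, e_3> = -434/sqrt(42588).
Square and sum: Σ |<v, e_j>|^2 = 5795/338.
Compute ||v||^2 = v·v = 18.
Deficit = 18 − 5795/338 = 289/338 ≥ 0, confirming Bessel's inequality. (The deficit equals ||v − Σ <v,e_j> e_j||^2, the squared distance from v to span{e_j}.)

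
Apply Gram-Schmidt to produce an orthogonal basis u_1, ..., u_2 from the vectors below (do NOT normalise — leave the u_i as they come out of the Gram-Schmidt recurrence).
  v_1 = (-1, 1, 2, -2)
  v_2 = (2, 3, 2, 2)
Orthogonal basis:
  u_1 = (-1, 1, 2, -2)
  u_2 = (21/10, 29/10, 9/5, 11/5)

Apply the Gram-Schmidt recurrence
  u_1 = v_1
  u_i = v_i − Σ_{j<i} ((v_i · u_j) / (u_j · u_j)) · u_j.

Step by step this gives:
  u_1 = (-1, 1, 2, -2)
  u_2 = (21/10, 29/10, 9/5, 11/5)

Orthogonality check:
  u_2 · u_1 = 0 (should be 0)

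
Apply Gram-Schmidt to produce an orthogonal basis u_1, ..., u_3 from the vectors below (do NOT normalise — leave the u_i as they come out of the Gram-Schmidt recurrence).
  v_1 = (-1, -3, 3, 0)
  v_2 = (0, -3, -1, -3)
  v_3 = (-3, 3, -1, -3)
Orthogonal basis:
  u_1 = (-1, -3, 3, 0)
  u_2 = (6/19, -39/19, -37/19, -3)
  u_3 = (-1152/325, 51/25, 279/325, -756/325)

Apply the Gram-Schmidt recurrence
  u_1 = v_1
  u_i = v_i − Σ_{j<i} ((v_i · u_j) / (u_j · u_j)) · u_j.

Step by step this gives:
  u_1 = (-1, -3, 3, 0)
  u_2 = (6/19, -39/19, -37/19, -3)
  u_3 = (-1152/325, 51/25, 279/325, -756/325)

Orthogonality check:
  u_2 · u_1 = 0 (should be 0)
  u_3 · u_1 = 0 (should be 0)
  u_3 · u_2 = 0 (should be 0)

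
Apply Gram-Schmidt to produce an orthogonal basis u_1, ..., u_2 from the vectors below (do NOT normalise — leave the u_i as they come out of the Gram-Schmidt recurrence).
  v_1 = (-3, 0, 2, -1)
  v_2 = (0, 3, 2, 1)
Orthogonal basis:
  u_1 = (-3, 0, 2, -1)
  u_2 = (9/14, 3, 11/7, 17/14)

Apply the Gram-Schmidt recurrence
  u_1 = v_1
  u_i = v_i − Σ_{j<i} ((v_i · u_j) / (u_j · u_j)) · u_j.

Step by step this gives:
  u_1 = (-3, 0, 2, -1)
  u_2 = (9/14, 3, 11/7, 17/14)

Orthogonality check:
  u_2 · u_1 = 0 (should be 0)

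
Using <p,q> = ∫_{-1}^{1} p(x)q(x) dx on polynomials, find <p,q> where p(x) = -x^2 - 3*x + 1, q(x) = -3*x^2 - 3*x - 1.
<p,q> = 58/15

Expand the product: p(x)·q(x) = 3*x^4 + 12*x^3 + 7*x^2 - 1.
∫_{-1}^{1} of each monomial x^k gives [2/(k+1) if k even, 0 if k odd]. Integrating term-by-term (or equivalently evaluating the antiderivative F(x) = 3*x^5/5 + 3*x^4 + 7*x^3/3 - x at the endpoints):
  F(1) − F(−1) = 74/15 − (16/15) = 58/15.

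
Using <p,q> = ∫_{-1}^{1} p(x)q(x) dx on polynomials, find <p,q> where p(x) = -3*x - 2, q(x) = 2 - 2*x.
<p,q> = -4

Expand the product: p(x)·q(x) = 6*x^2 - 2*x - 4.
∫_{-1}^{1} of each monomial x^k gives [2/(k+1) if k even, 0 if k odd]. Integrating term-by-term (or equivalently evaluating the antiderivative F(x) = 2*x^3 - x^2 - 4*x at the endpoints):
  F(1) − F(−1) = -3 − (1) = -4.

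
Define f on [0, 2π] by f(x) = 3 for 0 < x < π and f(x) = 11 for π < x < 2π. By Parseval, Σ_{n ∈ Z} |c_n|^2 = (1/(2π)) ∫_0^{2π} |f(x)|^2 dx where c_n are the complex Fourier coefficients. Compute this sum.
Σ |c_n|^2 = 65

Parseval equates the L^2 energy of f (normalised by 1/(2π)) with the ℓ^2 sum of its Fourier coefficients: (1/(2π)) ∫_0^{2π} |f|^2 = Σ |c_n|^2.
Compute the left side: (1/(2π)) [∫_0^π 3^2 dx + ∫_π^{2π} 11^2 dx] = (1/(2π)) · (9π + 121π) = (9 + 121)/2 = 65.
So Σ_{n ∈ Z} |c_n|^2 = 65.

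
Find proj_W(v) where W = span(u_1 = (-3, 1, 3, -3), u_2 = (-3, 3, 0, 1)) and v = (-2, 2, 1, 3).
proj_W(v) = (-915/451, 1109/451, -291/451, 63/41)

Set up U = [u_1 | ... | u_2] ∈ R^(4×2). The projector onto W = col(U) is P = U (U^T U)^(-1) U^T.
Compute U^T U =
  [28, 9]
  [9, 19],
and U^T v = (2, 15).
Solve U^T U · c = U^T v for the coefficients: c = (-97/451, 402/451). The projection is proj_W(v) = U c.
Check: (v - proj_W(v)) · u_1 = 0  (should be 0).
Check: (v - proj_W(v)) · u_2 = 0  (should be 0).
Result: proj_W(v) = (-915/451, 1109/451, -291/451, 63/41).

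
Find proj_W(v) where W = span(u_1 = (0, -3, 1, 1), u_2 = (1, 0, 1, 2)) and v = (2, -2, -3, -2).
proj_W(v) = (-58/57, -21/19, -37/57, -5/3)

Set up U = [u_1 | ... | u_2] ∈ R^(4×2). The projector onto W = col(U) is P = U (U^T U)^(-1) U^T.
Compute U^T U =
  [11, 3]
  [3, 6],
and U^T v = (1, -5).
Solve U^T U · c = U^T v for the coefficients: c = (7/19, -58/57). The projection is proj_W(v) = U c.
Check: (v - proj_W(v)) · u_1 = 0  (should be 0).
Check: (v - proj_W(v)) · u_2 = 0  (should be 0).
Result: proj_W(v) = (-58/57, -21/19, -37/57, -5/3).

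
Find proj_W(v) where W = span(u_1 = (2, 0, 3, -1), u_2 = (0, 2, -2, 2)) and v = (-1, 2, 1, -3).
proj_W(v) = (4/13, -6/13, 12/13, -8/13)

Set up U = [u_1 | ... | u_2] ∈ R^(4×2). The projector onto W = col(U) is P = U (U^T U)^(-1) U^T.
Compute U^T U =
  [14, -8]
  [-8, 12],
and U^T v = (4, -4).
Solve U^T U · c = U^T v for the coefficients: c = (2/13, -3/13). The projection is proj_W(v) = U c.
Check: (v - proj_W(v)) · u_1 = 0  (should be 0).
Check: (v - proj_W(v)) · u_2 = 0  (should be 0).
Result: proj_W(v) = (4/13, -6/13, 12/13, -8/13).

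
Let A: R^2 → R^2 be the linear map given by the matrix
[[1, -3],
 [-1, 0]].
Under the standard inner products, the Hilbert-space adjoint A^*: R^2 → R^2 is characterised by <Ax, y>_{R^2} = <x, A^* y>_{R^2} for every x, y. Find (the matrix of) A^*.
A^* = A^T =
[[1, -1],
 [-3, 0]]

For real matrices with standard dot products, the defining identity <Ax, y> = <x, A^* y> gives (Ax)^T y = x^T (A^*) y, i.e. x^T A^T y = x^T (A^*) y. Since this holds for all x, y, we must have A^* = A^T. Therefore
A^* =
[[1, -1],
 [-3, 0]].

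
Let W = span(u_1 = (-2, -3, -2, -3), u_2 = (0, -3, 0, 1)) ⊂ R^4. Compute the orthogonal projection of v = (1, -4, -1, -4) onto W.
proj_W(v) = (-12/7, -24/7, -12/7, -16/7)

Set up U = [u_1 | ... | u_2] ∈ R^(4×2). The projector onto W = col(U) is P = U (U^T U)^(-1) U^T.
Compute U^T U =
  [26, 6]
  [6, 10],
and U^T v = (24, 8).
Solve U^T U · c = U^T v for the coefficients: c = (6/7, 2/7). The projection is proj_W(v) = U c.
Check: (v - proj_W(v)) · u_1 = 0  (should be 0).
Check: (v - proj_W(v)) · u_2 = 0  (should be 0).
Result: proj_W(v) = (-12/7, -24/7, -12/7, -16/7).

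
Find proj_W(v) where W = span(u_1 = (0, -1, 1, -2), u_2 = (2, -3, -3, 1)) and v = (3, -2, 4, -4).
proj_W(v) = (4/67, -163/67, 151/67, -312/67)

Set up U = [u_1 | ... | u_2] ∈ R^(4×2). The projector onto W = col(U) is P = U (U^T U)^(-1) U^T.
Compute U^T U =
  [6, -2]
  [-2, 23],
and U^T v = (14, -4).
Solve U^T U · c = U^T v for the coefficients: c = (157/67, 2/67). The projection is proj_W(v) = U c.
Check: (v - proj_W(v)) · u_1 = 0  (should be 0).
Check: (v - proj_W(v)) · u_2 = 0  (should be 0).
Result: proj_W(v) = (4/67, -163/67, 151/67, -312/67).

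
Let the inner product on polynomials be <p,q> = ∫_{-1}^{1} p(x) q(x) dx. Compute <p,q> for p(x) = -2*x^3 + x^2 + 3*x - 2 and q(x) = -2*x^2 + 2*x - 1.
<p,q> = 38/5

Expand the product: p(x)·q(x) = 4*x^5 - 6*x^4 - 2*x^3 + 9*x^2 - 7*x + 2.
∫_{-1}^{1} of each monomial x^k gives [2/(k+1) if k even, 0 if k odd]. Integrating term-by-term (or equivalently evaluating the antiderivative F(x) = 2*x^6/3 - 6*x^5/5 - x^4/2 + 3*x^3 - 7*x^2/2 + 2*x at the endpoints):
  F(1) − F(−1) = 7/15 − (-107/15) = 38/5.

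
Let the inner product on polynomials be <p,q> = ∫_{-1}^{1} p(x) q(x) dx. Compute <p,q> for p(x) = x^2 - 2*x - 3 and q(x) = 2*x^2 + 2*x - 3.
<p,q> = 152/15

Expand the product: p(x)·q(x) = 2*x^4 - 2*x^3 - 13*x^2 + 9.
∫_{-1}^{1} of each monomial x^k gives [2/(k+1) if k even, 0 if k odd]. Integrating term-by-term (or equivalently evaluating the antiderivative F(x) = 2*x^5/5 - x^4/2 - 13*x^3/3 + 9*x at the endpoints):
  F(1) − F(−1) = 137/30 − (-167/30) = 152/15.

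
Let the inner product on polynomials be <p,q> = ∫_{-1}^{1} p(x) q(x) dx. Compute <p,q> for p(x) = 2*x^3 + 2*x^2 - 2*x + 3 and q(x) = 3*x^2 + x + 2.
<p,q> = 338/15

Expand the product: p(x)·q(x) = 6*x^5 + 8*x^4 + 11*x^2 - x + 6.
∫_{-1}^{1} of each monomial x^k gives [2/(k+1) if k even, 0 if k odd]. Integrating term-by-term (or equivalently evaluating the antiderivative F(x) = x^6 + 8*x^5/5 + 11*x^3/3 - x^2/2 + 6*x at the endpoints):
  F(1) − F(−1) = 353/30 − (-323/30) = 338/15.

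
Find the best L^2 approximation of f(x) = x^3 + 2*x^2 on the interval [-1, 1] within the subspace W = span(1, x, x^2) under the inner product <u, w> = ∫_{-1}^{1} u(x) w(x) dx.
g(x) = 2*x^2 + 3*x/5

The best approximation g ∈ W is the orthogonal projection of f onto W. Writing g = a_0 + a_1 x + a_2 x^2, the coefficients solve the normal equations G · a = b where
  G_{ij} = <φ_i, φ_j> and b_i = <f, φ_i>, with φ_0 = 1, φ_1 = x, φ_2 = x^2.
G =
  [2, 0, 2/3]
  [0, 2/3, 0]
  [2/3, 0, 2/5],
b = (4/3, 2/5, 4/5).
Solving gives a_0 = 0, a_1 = 3/5, a_2 = 2, so
  g(x) = 2*x^2 + 3*x/5.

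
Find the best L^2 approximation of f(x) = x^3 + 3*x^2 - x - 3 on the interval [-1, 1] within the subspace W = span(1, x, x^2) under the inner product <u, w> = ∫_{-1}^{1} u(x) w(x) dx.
g(x) = 3*x^2 - 2*x/5 - 3

The best approximation g ∈ W is the orthogonal projection of f onto W. Writing g = a_0 + a_1 x + a_2 x^2, the coefficients solve the normal equations G · a = b where
  G_{ij} = <φ_i, φ_j> and b_i = <f, φ_i>, with φ_0 = 1, φ_1 = x, φ_2 = x^2.
G =
  [2, 0, 2/3]
  [0, 2/3, 0]
  [2/3, 0, 2/5],
b = (-4, -4/15, -4/5).
Solving gives a_0 = -3, a_1 = -2/5, a_2 = 3, so
  g(x) = 3*x^2 - 2*x/5 - 3.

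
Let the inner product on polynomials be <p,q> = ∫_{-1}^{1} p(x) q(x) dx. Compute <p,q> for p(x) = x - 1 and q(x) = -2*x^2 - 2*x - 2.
<p,q> = 4

Expand the product: p(x)·q(x) = 2 - 2*x^3.
∫_{-1}^{1} of each monomial x^k gives [2/(k+1) if k even, 0 if k odd]. Integrating term-by-term (or equivalently evaluating the antiderivative F(x) = -x^4/2 + 2*x at the endpoints):
  F(1) − F(−1) = 3/2 − (-5/2) = 4.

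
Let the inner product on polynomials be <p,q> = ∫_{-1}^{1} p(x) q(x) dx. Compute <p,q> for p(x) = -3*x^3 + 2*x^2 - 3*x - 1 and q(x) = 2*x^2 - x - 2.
<p,q> = 24/5

Expand the product: p(x)·q(x) = -6*x^5 + 7*x^4 - 2*x^3 - 3*x^2 + 7*x + 2.
∫_{-1}^{1} of each monomial x^k gives [2/(k+1) if k even, 0 if k odd]. Integrating term-by-term (or equivalently evaluating the antiderivative F(x) = -x^6 + 7*x^5/5 - x^4/2 - x^3 + 7*x^2/2 + 2*x at the endpoints):
  F(1) − F(−1) = 22/5 − (-2/5) = 24/5.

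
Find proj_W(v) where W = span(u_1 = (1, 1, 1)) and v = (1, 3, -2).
proj_W(v) = (2/3, 2/3, 2/3)

Set up U = [u_1 | ... | u_1] ∈ R^(3×1). The projector onto W = col(U) is P = U (U^T U)^(-1) U^T.
Compute U^T U =
  [3],
and U^T v = (2).
Solve U^T U · c = U^T v for the coefficients: c = (2/3). The projection is proj_W(v) = U c.
Check: (v - proj_W(v)) · u_1 = 0  (should be 0).
Result: proj_W(v) = (2/3, 2/3, 2/3).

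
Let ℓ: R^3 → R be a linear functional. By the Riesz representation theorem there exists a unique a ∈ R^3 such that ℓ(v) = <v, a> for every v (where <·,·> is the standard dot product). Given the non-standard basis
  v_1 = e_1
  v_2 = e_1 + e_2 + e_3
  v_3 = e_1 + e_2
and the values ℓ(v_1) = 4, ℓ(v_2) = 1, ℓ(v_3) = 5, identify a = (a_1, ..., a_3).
a = (4, 1, -4)

Write a = (a_1, ..., a_3) in the standard basis. For each basis vector v_i, ℓ(v_i) = <v_i, a> is a linear equation in the a_j's. Collect the n equations into a matrix system V a = ℓ, where row i of V is v_i (expressed in the standard basis). Since V is invertible (lower-triangular with 1s on the diagonal, up to permutation), solve by back-substitution:
  V =
[[1, 0, 0],
 [1, 1, 1],
 [1, 1, 0]]
  V a = (4, 1, 5)
Solving gives a = (4, 1, -4).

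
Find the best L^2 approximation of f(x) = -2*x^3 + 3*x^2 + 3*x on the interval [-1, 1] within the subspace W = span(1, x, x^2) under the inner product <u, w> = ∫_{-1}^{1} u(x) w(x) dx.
g(x) = 3*x^2 + 9*x/5

The best approximation g ∈ W is the orthogonal projection of f onto W. Writing g = a_0 + a_1 x + a_2 x^2, the coefficients solve the normal equations G · a = b where
  G_{ij} = <φ_i, φ_j> and b_i = <f, φ_i>, with φ_0 = 1, φ_1 = x, φ_2 = x^2.
G =
  [2, 0, 2/3]
  [0, 2/3, 0]
  [2/3, 0, 2/5],
b = (2, 6/5, 6/5).
Solving gives a_0 = 0, a_1 = 9/5, a_2 = 3, so
  g(x) = 3*x^2 + 9*x/5.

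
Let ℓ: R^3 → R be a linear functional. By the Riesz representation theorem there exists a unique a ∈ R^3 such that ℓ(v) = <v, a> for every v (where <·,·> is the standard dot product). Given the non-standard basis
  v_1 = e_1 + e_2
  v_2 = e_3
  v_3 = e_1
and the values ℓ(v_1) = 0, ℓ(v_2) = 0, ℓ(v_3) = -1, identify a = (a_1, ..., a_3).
a = (-1, 1, 0)

Write a = (a_1, ..., a_3) in the standard basis. For each basis vector v_i, ℓ(v_i) = <v_i, a> is a linear equation in the a_j's. Collect the n equations into a matrix system V a = ℓ, where row i of V is v_i (expressed in the standard basis). Since V is invertible (lower-triangular with 1s on the diagonal, up to permutation), solve by back-substitution:
  V =
[[1, 1, 0],
 [0, 0, 1],
 [1, 0, 0]]
  V a = (0, 0, -1)
Solving gives a = (-1, 1, 0).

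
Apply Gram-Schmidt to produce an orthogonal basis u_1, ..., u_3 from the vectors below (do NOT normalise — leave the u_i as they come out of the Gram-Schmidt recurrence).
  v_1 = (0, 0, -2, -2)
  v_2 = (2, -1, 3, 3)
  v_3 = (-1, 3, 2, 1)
Orthogonal basis:
  u_1 = (0, 0, -2, -2)
  u_2 = (2, -1, 0, 0)
  u_3 = (1, 2, 1/2, -1/2)

Apply the Gram-Schmidt recurrence
  u_1 = v_1
  u_i = v_i − Σ_{j<i} ((v_i · u_j) / (u_j · u_j)) · u_j.

Step by step this gives:
  u_1 = (0, 0, -2, -2)
  u_2 = (2, -1, 0, 0)
  u_3 = (1, 2, 1/2, -1/2)

Orthogonality check:
  u_2 · u_1 = 0 (should be 0)
  u_3 · u_1 = 0 (should be 0)
  u_3 · u_2 = 0 (should be 0)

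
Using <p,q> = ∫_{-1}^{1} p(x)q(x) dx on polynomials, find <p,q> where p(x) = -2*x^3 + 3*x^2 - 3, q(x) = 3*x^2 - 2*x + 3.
<p,q> = -64/5

Expand the product: p(x)·q(x) = -6*x^5 + 13*x^4 - 12*x^3 + 6*x - 9.
∫_{-1}^{1} of each monomial x^k gives [2/(k+1) if k even, 0 if k odd]. Integrating term-by-term (or equivalently evaluating the antiderivative F(x) = -x^6 + 13*x^5/5 - 3*x^4 + 3*x^2 - 9*x at the endpoints):
  F(1) − F(−1) = -37/5 − (27/5) = -64/5.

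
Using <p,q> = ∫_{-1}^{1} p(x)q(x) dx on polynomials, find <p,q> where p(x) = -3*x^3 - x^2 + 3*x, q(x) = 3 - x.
<p,q> = -14/5

Expand the product: p(x)·q(x) = 3*x^4 - 8*x^3 - 6*x^2 + 9*x.
∫_{-1}^{1} of each monomial x^k gives [2/(k+1) if k even, 0 if k odd]. Integrating term-by-term (or equivalently evaluating the antiderivative F(x) = 3*x^5/5 - 2*x^4 - 2*x^3 + 9*x^2/2 at the endpoints):
  F(1) − F(−1) = 11/10 − (39/10) = -14/5.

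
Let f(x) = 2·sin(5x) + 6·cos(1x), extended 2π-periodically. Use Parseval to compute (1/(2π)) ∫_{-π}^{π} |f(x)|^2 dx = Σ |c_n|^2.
Σ |c_n|^2 = 20

Expand |f|^2 and use orthogonality of {sin(nx), cos(mx)} on [-π, π]:
  ∫_{-π}^{π} sin(nx)^2 dx = π, ∫ cos(mx)^2 dx = π, and cross terms integrate to 0.
So ∫_{-π}^{π} f(x)^2 dx = 2^2 · π + 6^2 · π = (4 + 36)π.
Divide by 2π: (4 + 36)/2 = 20.
By Parseval, this equals Σ |c_n|^2.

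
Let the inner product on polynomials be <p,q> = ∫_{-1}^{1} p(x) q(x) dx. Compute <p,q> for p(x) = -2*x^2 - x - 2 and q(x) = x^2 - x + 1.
<p,q> = -34/5

Expand the product: p(x)·q(x) = -2*x^4 + x^3 - 3*x^2 + x - 2.
∫_{-1}^{1} of each monomial x^k gives [2/(k+1) if k even, 0 if k odd]. Integrating term-by-term (or equivalently evaluating the antiderivative F(x) = -2*x^5/5 + x^4/4 - x^3 + x^2/2 - 2*x at the endpoints):
  F(1) − F(−1) = -53/20 − (83/20) = -34/5.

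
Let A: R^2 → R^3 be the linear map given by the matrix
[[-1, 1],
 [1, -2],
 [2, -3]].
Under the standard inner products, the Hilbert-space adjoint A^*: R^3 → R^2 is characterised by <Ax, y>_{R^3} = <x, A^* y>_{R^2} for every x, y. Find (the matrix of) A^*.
A^* = A^T =
[[-1, 1, 2],
 [1, -2, -3]]

For real matrices with standard dot products, the defining identity <Ax, y> = <x, A^* y> gives (Ax)^T y = x^T (A^*) y, i.e. x^T A^T y = x^T (A^*) y. Since this holds for all x, y, we must have A^* = A^T. Therefore
A^* =
[[-1, 1, 2],
 [1, -2, -3]].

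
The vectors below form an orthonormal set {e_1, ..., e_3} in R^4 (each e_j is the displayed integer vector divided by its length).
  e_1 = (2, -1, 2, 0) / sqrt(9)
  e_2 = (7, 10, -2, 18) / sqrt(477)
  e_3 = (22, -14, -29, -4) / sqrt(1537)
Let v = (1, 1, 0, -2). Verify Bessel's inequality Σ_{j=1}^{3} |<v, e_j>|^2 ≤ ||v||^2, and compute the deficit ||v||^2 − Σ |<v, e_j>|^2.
Σ |<v, e_j>|^2 = 30/29; ||v||^2 = 6; deficit = 144/29

Write each e_j = u_j / sqrt(<u_j, u_j>) where u_j is the displayed integer vector. Then <v, e_j> = <v, u_j> / sqrt(<u_j, u_j>), so |<v, e_j>|^2 = <v, u_j>^2 / <u_j, u_j>.
Coefficients: <v, e_1> = 1/sqrt(9), <v, e_2> = -19/sqrt(477), <v, e_3> = 16/sqrt(1537).
Square and sum: Σ |<v, e_j>|^2 = 30/29.
Compute ||v||^2 = v·v = 6.
Deficit = 6 − 30/29 = 144/29 ≥ 0, confirming Bessel's inequality. (The deficit equals ||v − Σ <v,e_j> e_j||^2, the squared distance from v to span{e_j}.)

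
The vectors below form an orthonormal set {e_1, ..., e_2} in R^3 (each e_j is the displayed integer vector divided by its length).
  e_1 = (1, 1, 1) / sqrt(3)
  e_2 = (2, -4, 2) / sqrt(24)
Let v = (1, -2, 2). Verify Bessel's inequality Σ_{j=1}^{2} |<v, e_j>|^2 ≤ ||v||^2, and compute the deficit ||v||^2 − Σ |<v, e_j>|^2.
Σ |<v, e_j>|^2 = 17/2; ||v||^2 = 9; deficit = 1/2

Write each e_j = u_j / sqrt(<u_j, u_j>) where u_j is the displayed integer vector. Then <v, e_j> = <v, u_j> / sqrt(<u_j, u_j>), so |<v, e_j>|^2 = <v, u_j>^2 / <u_j, u_j>.
Coefficients: <v, e_1> = 1/sqrt(3), <v, e_2> = 14/sqrt(24).
Square and sum: Σ |<v, e_j>|^2 = 17/2.
Compute ||v||^2 = v·v = 9.
Deficit = 9 − 17/2 = 1/2 ≥ 0, confirming Bessel's inequality. (The deficit equals ||v − Σ <v,e_j> e_j||^2, the squared distance from v to span{e_j}.)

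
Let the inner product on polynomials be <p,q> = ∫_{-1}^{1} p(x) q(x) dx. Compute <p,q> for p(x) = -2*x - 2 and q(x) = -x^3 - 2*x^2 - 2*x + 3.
<p,q> = -88/15

Expand the product: p(x)·q(x) = 2*x^4 + 6*x^3 + 8*x^2 - 2*x - 6.
∫_{-1}^{1} of each monomial x^k gives [2/(k+1) if k even, 0 if k odd]. Integrating term-by-term (or equivalently evaluating the antiderivative F(x) = 2*x^5/5 + 3*x^4/2 + 8*x^3/3 - x^2 - 6*x at the endpoints):
  F(1) − F(−1) = -73/30 − (103/30) = -88/15.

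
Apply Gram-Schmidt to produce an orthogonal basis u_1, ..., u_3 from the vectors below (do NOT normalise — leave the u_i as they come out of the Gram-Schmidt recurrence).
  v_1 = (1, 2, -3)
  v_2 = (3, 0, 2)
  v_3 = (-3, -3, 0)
Orthogonal basis:
  u_1 = (1, 2, -3)
  u_2 = (45/14, 3/7, 19/14)
  u_3 = (84/173, -231/173, -126/173)

Apply the Gram-Schmidt recurrence
  u_1 = v_1
  u_i = v_i − Σ_{j<i} ((v_i · u_j) / (u_j · u_j)) · u_j.

Step by step this gives:
  u_1 = (1, 2, -3)
  u_2 = (45/14, 3/7, 19/14)
  u_3 = (84/173, -231/173, -126/173)

Orthogonality check:
  u_2 · u_1 = 0 (should be 0)
  u_3 · u_1 = 0 (should be 0)
  u_3 · u_2 = 0 (should be 0)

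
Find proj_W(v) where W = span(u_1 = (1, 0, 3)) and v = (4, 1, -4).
proj_W(v) = (-4/5, 0, -12/5)

Set up U = [u_1 | ... | u_1] ∈ R^(3×1). The projector onto W = col(U) is P = U (U^T U)^(-1) U^T.
Compute U^T U =
  [10],
and U^T v = (-8).
Solve U^T U · c = U^T v for the coefficients: c = (-4/5). The projection is proj_W(v) = U c.
Check: (v - proj_W(v)) · u_1 = 0  (should be 0).
Result: proj_W(v) = (-4/5, 0, -12/5).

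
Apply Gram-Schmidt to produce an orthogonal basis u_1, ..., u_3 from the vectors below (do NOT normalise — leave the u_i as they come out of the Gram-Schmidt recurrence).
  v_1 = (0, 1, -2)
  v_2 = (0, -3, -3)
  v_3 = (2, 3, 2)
Orthogonal basis:
  u_1 = (0, 1, -2)
  u_2 = (0, -18/5, -9/5)
  u_3 = (2, 0, 0)

Apply the Gram-Schmidt recurrence
  u_1 = v_1
  u_i = v_i − Σ_{j<i} ((v_i · u_j) / (u_j · u_j)) · u_j.

Step by step this gives:
  u_1 = (0, 1, -2)
  u_2 = (0, -18/5, -9/5)
  u_3 = (2, 0, 0)

Orthogonality check:
  u_2 · u_1 = 0 (should be 0)
  u_3 · u_1 = 0 (should be 0)
  u_3 · u_2 = 0 (should be 0)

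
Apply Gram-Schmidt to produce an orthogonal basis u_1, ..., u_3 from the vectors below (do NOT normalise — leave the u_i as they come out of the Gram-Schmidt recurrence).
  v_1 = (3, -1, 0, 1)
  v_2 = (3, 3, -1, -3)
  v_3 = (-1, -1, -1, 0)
Orthogonal basis:
  u_1 = (3, -1, 0, 1)
  u_2 = (24/11, 36/11, -1, -36/11)
  u_3 = (-29/299, -193/299, -348/299, -106/299)

Apply the Gram-Schmidt recurrence
  u_1 = v_1
  u_i = v_i − Σ_{j<i} ((v_i · u_j) / (u_j · u_j)) · u_j.

Step by step this gives:
  u_1 = (3, -1, 0, 1)
  u_2 = (24/11, 36/11, -1, -36/11)
  u_3 = (-29/299, -193/299, -348/299, -106/299)

Orthogonality check:
  u_2 · u_1 = 0 (should be 0)
  u_3 · u_1 = 0 (should be 0)
  u_3 · u_2 = 0 (should be 0)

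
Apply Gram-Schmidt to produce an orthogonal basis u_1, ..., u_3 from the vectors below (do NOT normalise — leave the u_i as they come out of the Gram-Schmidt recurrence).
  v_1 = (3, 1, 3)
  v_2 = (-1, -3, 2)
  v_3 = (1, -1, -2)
Orthogonal basis:
  u_1 = (3, 1, 3)
  u_2 = (-1, -3, 2)
  u_3 = (198/133, -162/133, -144/133)

Apply the Gram-Schmidt recurrence
  u_1 = v_1
  u_i = v_i − Σ_{j<i} ((v_i · u_j) / (u_j · u_j)) · u_j.

Step by step this gives:
  u_1 = (3, 1, 3)
  u_2 = (-1, -3, 2)
  u_3 = (198/133, -162/133, -144/133)

Orthogonality check:
  u_2 · u_1 = 0 (should be 0)
  u_3 · u_1 = 0 (should be 0)
  u_3 · u_2 = 0 (should be 0)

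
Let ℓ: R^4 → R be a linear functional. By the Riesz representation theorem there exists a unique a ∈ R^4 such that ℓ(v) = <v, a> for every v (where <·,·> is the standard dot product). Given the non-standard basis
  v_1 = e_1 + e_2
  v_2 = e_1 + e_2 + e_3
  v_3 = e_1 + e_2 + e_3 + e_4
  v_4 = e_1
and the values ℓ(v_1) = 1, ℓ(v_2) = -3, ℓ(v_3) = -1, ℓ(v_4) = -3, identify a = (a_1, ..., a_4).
a = (-3, 4, -4, 2)

Write a = (a_1, ..., a_4) in the standard basis. For each basis vector v_i, ℓ(v_i) = <v_i, a> is a linear equation in the a_j's. Collect the n equations into a matrix system V a = ℓ, where row i of V is v_i (expressed in the standard basis). Since V is invertible (lower-triangular with 1s on the diagonal, up to permutation), solve by back-substitution:
  V =
[[1, 1, 0, 0],
 [1, 1, 1, 0],
 [1, 1, 1, 1],
 [1, 0, 0, 0]]
  V a = (1, -3, -1, -3)
Solving gives a = (-3, 4, -4, 2).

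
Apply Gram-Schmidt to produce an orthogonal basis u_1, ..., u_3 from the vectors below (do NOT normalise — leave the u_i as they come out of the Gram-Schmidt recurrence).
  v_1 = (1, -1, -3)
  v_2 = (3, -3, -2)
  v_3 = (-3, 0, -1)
Orthogonal basis:
  u_1 = (1, -1, -3)
  u_2 = (21/11, -21/11, 14/11)
  u_3 = (-3/2, -3/2, 0)

Apply the Gram-Schmidt recurrence
  u_1 = v_1
  u_i = v_i − Σ_{j<i} ((v_i · u_j) / (u_j · u_j)) · u_j.

Step by step this gives:
  u_1 = (1, -1, -3)
  u_2 = (21/11, -21/11, 14/11)
  u_3 = (-3/2, -3/2, 0)

Orthogonality check:
  u_2 · u_1 = 0 (should be 0)
  u_3 · u_1 = 0 (should be 0)
  u_3 · u_2 = 0 (should be 0)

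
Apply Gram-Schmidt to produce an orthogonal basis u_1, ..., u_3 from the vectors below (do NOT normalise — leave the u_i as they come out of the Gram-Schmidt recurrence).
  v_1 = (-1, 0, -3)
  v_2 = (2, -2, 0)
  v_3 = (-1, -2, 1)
Orthogonal basis:
  u_1 = (-1, 0, -3)
  u_2 = (9/5, -2, -3/5)
  u_3 = (-30/19, -30/19, 10/19)

Apply the Gram-Schmidt recurrence
  u_1 = v_1
  u_i = v_i − Σ_{j<i} ((v_i · u_j) / (u_j · u_j)) · u_j.

Step by step this gives:
  u_1 = (-1, 0, -3)
  u_2 = (9/5, -2, -3/5)
  u_3 = (-30/19, -30/19, 10/19)

Orthogonality check:
  u_2 · u_1 = 0 (should be 0)
  u_3 · u_1 = 0 (should be 0)
  u_3 · u_2 = 0 (should be 0)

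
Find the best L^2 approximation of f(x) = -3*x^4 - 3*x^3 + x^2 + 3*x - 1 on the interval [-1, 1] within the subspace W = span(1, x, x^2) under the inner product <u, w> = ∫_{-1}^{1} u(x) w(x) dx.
g(x) = -11*x^2/7 + 6*x/5 - 26/35

The best approximation g ∈ W is the orthogonal projection of f onto W. Writing g = a_0 + a_1 x + a_2 x^2, the coefficients solve the normal equations G · a = b where
  G_{ij} = <φ_i, φ_j> and b_i = <f, φ_i>, with φ_0 = 1, φ_1 = x, φ_2 = x^2.
G =
  [2, 0, 2/3]
  [0, 2/3, 0]
  [2/3, 0, 2/5],
b = (-38/15, 4/5, -118/105).
Solving gives a_0 = -26/35, a_1 = 6/5, a_2 = -11/7, so
  g(x) = -11*x^2/7 + 6*x/5 - 26/35.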